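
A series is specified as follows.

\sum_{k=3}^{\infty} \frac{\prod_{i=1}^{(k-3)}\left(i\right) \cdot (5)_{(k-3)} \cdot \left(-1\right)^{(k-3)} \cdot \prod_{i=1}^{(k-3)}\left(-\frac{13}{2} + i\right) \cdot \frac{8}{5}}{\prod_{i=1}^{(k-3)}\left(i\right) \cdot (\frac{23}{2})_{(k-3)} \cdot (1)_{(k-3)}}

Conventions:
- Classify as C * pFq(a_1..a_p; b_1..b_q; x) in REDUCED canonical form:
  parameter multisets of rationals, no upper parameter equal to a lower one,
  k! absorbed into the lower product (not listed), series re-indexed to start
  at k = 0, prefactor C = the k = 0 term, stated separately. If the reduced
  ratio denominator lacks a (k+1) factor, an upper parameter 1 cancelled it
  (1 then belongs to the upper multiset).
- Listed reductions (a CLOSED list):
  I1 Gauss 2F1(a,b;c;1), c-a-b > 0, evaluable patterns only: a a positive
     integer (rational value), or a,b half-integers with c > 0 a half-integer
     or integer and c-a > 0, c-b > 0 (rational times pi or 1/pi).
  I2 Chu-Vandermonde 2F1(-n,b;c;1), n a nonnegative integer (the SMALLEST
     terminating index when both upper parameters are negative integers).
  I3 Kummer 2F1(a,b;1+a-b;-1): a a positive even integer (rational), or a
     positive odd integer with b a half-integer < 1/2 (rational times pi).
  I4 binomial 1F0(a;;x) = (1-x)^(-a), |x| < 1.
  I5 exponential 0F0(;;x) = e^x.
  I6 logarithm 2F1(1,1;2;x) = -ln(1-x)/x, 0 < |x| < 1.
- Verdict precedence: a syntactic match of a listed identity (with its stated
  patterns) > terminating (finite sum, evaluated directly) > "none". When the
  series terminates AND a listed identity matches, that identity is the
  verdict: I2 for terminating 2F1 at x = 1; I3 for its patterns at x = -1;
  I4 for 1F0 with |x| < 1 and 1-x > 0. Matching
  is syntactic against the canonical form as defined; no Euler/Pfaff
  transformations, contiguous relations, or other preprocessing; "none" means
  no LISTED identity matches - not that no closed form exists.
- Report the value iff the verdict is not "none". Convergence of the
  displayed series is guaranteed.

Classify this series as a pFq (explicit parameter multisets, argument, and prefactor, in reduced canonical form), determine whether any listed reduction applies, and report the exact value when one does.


The tell: with t_0 = \frac{8}{5}, the parameter 1 appears in both the upper and lower lists and cancels.
Step ratio: r(k) = -1 * (k-\frac{11}{2}) (k+5) / [(k+\frac{23}{2}) (k+1)] - rational in k. x = -1; t_0 = \frac{8}{5}; negate the roots.

The series (x = -1) is 2F1: upper {-\frac{11}{2}, 5}, lower {\frac{23}{2}}, prefactor \frac{8}{5}. Verdict: the Kummer evaluation I3 applies (x = -1; c = \frac{23}{2} equals 1+a-b for upper {-\frac{11}{2}, 5}: listed pattern). Exact value: \frac{8729721}{2097152} \cdot \pi.


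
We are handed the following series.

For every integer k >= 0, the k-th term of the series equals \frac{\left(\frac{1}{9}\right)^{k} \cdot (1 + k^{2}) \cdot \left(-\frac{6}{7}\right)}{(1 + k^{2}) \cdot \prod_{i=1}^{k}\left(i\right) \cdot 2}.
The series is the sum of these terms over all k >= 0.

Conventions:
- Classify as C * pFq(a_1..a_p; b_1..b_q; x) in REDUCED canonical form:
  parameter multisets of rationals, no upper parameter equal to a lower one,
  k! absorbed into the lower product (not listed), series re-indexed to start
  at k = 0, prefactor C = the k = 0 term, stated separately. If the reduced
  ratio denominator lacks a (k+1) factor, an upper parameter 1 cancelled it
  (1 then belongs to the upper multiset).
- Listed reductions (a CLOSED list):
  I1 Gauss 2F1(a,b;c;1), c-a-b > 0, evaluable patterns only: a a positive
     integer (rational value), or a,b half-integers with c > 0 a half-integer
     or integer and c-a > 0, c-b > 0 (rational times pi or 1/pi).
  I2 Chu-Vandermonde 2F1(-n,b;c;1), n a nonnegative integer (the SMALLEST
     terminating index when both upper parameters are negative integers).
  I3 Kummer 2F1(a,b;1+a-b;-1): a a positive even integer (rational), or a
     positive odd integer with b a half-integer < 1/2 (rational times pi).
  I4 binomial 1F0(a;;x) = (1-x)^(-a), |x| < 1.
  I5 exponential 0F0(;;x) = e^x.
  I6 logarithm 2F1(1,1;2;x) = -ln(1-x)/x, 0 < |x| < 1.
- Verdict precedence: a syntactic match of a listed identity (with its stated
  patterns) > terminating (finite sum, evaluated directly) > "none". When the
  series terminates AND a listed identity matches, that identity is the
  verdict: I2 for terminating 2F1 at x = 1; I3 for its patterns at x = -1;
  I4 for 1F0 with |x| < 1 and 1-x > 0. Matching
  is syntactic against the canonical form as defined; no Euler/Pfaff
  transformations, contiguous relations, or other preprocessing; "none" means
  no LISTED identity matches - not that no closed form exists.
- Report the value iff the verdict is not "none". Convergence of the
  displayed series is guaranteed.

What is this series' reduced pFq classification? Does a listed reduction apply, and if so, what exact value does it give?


Structural cue: t_0 being -\frac{3}{7}, striking the common factor k^2 + 1 reduces the term (C = -3/7, x = 1/9).
Term ratio: r(k) = \frac{1}{9} * 1 / [(k+1)] - rational in k, leading ratio \frac{1}{9}; with t_0 = -\frac{3}{7}, classification follows.

With C = -\frac{3}{7}: the canonical form is 0F0(-; -; \frac{1}{9}). Verdict: exponential (I5) applies (the 0F0 exponential series at x = \frac{1}{9}). Its exact value is \left(-\frac{3}{7}\right) \cdot e^{\frac{1}{9}}.


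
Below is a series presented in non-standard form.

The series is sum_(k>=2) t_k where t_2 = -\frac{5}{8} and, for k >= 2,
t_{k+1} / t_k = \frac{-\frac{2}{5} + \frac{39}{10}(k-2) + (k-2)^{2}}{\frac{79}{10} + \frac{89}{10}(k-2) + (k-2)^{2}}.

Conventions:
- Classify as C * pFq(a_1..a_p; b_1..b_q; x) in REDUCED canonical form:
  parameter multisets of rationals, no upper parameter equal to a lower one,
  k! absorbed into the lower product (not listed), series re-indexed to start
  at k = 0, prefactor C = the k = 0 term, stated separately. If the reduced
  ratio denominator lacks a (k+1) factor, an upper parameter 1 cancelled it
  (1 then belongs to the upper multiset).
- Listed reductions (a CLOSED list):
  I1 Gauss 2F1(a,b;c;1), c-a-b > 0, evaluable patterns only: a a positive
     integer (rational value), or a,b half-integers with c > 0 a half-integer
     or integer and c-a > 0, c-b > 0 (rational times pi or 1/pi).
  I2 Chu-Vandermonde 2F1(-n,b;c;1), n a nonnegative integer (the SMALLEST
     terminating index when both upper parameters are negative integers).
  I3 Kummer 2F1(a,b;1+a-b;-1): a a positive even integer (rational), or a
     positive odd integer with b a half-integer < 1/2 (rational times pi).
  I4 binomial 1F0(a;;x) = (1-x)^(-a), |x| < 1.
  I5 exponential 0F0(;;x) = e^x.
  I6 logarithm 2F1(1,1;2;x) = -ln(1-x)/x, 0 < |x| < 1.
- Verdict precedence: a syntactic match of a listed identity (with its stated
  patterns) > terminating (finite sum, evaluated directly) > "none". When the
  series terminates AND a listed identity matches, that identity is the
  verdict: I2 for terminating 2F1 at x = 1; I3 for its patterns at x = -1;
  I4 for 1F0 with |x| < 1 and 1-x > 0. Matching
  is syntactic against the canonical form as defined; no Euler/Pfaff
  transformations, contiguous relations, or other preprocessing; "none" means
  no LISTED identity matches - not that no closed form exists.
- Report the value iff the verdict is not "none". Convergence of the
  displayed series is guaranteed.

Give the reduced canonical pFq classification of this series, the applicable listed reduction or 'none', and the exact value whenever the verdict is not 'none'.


With C = -\frac{5}{8}: the canonical form is 2F1(-\frac{1}{10}, 4; \frac{79}{10}; 1). Verdict: Gauss (I1, integer-parameter pattern) fires (x = 1: the Gamma ratio telescopes since c-a-b = 4 > 0 and a = 4 in Z>0). Sum: -\frac{370461}{640000}.

First insight: x = 1 and the expanded ratio factors over Q; C = -5/8, x = 1, roots give parameters.
Adjacent-term ratio: r(k) = 1 * (k-\frac{1}{10}) (k+4) / [(k+\frac{79}{10}) (k+1)] - rational in k. x = 1; t_0 = -\frac{5}{8}; negate the roots.


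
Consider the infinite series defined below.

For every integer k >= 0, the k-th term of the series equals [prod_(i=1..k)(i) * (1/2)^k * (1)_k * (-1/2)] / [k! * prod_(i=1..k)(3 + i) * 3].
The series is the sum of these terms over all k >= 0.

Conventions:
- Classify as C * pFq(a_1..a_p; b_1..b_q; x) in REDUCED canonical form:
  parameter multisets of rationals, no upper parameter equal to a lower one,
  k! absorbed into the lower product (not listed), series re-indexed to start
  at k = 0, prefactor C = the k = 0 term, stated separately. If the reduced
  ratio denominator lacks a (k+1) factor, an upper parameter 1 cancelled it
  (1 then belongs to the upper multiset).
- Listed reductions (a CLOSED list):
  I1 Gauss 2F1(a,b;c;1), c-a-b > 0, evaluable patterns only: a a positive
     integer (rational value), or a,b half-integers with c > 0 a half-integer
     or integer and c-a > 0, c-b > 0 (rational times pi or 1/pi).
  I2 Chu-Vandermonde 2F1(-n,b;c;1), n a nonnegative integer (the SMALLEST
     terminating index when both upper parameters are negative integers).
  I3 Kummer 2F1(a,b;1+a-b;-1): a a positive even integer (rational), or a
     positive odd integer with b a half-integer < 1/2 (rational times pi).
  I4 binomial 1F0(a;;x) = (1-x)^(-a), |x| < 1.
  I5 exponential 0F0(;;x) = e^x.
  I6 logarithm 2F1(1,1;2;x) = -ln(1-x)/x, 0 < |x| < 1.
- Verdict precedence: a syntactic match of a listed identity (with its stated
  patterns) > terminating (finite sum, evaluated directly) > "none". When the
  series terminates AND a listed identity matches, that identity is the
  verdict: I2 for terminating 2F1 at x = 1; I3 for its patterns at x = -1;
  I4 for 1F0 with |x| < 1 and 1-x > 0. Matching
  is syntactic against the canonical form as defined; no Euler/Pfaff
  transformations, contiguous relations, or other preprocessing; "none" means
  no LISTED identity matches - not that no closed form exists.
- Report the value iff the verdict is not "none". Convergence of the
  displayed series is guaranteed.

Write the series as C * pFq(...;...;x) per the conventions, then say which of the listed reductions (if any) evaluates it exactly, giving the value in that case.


First insight: x = (1/2) and the running product (C = -1/6, x = 1/2) telescopes to a rising factorial.
Term ratio: r(k) = (1/2) * (k+1) (k+1) / [(k+4) (k+1)] - rational; roots negated = parameters, x = (1/2), C = -1/6.

With C = -1/6: the canonical form is 2F1(1, 1; 4; 1/2). Verdict: none. No listed pattern accepts 2F1(1, 1; 4; 1/2).


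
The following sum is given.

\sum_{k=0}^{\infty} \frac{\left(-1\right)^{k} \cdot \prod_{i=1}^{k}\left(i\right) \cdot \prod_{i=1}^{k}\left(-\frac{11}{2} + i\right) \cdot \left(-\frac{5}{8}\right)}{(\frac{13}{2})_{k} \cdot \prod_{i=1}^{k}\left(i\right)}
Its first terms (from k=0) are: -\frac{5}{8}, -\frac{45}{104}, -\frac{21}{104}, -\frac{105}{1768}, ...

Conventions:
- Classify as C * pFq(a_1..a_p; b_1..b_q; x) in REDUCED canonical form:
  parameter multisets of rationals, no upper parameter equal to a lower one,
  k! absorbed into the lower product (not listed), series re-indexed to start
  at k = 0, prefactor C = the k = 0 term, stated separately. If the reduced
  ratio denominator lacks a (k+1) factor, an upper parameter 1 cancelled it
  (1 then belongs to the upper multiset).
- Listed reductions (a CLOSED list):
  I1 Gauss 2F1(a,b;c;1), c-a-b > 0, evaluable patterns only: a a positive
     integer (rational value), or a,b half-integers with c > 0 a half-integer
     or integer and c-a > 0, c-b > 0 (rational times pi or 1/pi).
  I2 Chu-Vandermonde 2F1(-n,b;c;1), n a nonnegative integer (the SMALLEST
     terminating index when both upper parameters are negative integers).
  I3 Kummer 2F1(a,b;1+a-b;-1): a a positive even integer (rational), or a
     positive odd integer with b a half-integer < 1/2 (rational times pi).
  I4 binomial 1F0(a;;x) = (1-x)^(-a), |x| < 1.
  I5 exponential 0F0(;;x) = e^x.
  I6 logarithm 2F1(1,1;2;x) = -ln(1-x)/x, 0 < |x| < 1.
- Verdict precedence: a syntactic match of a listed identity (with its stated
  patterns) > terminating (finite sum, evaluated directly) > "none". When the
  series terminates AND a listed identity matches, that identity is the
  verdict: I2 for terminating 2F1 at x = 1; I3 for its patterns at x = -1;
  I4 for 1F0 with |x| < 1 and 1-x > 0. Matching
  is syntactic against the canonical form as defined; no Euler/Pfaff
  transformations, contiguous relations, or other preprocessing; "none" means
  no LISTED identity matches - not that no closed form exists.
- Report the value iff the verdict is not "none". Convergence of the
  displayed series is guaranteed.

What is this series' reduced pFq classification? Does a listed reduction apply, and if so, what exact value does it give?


Key observation: with t_0 = -\frac{5}{8}, the running product (C = -5/8) telescopes to a rising factorial.
Ratio: r(k) = -1 * (k-\frac{9}{2}) (k+1) / [(k+\frac{13}{2}) (k+1)] - rational; roots negated = parameters, x = -1, C = -\frac{5}{8}.

At argument -1: a 2F1 with upper {-\frac{9}{2}, 1}, lower {\frac{13}{2}}, scaled by C = -\frac{5}{8}. Verdict at x = -1: Kummer (I3) matches (x = -1; c = \frac{13}{2} equals 1+a-b for upper {-\frac{9}{2}, 1}: listed pattern). Sum: \left(-\frac{3465}{8192}\right) \cdot \pi.


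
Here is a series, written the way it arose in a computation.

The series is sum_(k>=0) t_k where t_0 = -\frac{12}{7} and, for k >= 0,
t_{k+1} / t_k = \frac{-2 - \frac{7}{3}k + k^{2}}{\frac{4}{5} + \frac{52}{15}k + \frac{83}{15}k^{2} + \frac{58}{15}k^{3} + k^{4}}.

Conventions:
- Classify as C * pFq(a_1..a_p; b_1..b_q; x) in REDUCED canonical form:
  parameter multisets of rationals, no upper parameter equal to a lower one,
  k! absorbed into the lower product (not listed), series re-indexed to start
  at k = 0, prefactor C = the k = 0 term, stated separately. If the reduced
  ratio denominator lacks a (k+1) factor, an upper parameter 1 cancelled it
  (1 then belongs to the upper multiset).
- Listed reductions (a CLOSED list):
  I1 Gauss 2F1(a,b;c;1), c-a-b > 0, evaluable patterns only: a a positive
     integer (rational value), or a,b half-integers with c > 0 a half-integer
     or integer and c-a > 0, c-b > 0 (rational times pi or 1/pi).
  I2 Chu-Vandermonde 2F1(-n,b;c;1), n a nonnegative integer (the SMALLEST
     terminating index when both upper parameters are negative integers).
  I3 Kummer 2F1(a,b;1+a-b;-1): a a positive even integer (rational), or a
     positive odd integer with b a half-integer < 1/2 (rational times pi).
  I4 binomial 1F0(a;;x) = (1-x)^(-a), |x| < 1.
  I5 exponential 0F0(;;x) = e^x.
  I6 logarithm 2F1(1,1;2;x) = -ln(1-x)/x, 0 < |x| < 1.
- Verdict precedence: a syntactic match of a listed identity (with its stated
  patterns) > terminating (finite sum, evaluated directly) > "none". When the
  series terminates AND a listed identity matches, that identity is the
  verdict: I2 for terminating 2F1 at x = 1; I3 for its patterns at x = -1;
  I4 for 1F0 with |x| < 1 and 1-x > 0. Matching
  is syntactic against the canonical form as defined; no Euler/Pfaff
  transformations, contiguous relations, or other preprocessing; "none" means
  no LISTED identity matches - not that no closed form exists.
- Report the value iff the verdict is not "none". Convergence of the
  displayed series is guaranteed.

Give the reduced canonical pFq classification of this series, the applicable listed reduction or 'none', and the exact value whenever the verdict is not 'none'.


At argument 1: a 1F2 with upper {-3}, lower {1, \frac{6}{5}}, scaled by C = -\frac{12}{7}. Verdict: terminating. (-3)_k vanishes past k = 3, leaving a 4-term sum, computed directly. Hence: \frac{6029}{3696}.

Key step: with t_0 = -\frac{12}{7}, roots of the ratio polynomials (C = -12/7, x = 1) are the negated parameters.
Consecutive-term ratio: r(k) = 1 * (k-3) / [(k+1) (k+\frac{6}{5}) (k+1)] ; factor over Q: parameters, x = 1, and C = -\frac{12}{7}.


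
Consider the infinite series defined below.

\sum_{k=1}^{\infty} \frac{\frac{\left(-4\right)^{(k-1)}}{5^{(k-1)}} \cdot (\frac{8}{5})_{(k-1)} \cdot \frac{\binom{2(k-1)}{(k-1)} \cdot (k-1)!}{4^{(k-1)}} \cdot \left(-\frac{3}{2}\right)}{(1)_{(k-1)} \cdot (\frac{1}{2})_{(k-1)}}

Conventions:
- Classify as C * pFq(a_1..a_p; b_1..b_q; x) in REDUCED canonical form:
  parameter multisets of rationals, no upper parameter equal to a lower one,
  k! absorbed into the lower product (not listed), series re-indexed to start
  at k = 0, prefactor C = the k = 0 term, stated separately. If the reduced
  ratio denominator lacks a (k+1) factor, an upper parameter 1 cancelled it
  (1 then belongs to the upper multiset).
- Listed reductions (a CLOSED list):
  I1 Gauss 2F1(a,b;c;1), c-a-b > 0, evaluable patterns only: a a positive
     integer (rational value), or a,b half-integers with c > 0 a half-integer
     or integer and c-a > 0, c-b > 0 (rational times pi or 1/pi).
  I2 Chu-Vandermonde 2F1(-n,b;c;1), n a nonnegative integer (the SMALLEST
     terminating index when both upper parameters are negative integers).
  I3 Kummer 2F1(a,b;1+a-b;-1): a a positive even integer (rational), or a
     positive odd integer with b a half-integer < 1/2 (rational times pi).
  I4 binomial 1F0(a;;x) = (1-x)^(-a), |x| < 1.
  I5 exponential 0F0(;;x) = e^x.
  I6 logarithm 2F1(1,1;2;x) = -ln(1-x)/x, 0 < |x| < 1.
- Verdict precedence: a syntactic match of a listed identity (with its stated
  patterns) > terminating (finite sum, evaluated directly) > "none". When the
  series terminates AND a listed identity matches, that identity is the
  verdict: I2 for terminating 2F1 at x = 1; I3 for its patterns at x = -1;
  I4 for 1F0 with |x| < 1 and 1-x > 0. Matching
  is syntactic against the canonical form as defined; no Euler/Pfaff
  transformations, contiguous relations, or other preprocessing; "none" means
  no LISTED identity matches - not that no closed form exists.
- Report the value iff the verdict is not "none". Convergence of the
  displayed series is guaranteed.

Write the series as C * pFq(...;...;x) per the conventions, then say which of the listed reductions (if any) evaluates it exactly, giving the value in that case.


Canonical form: C = -\frac{3}{2} times 1F0 with upper {\frac{8}{5}}, lower {-}, x = -\frac{4}{5}. Verdict: binomial (I4) matches (the 1F0 binomial series: exponent -8/5, x = -\frac{4}{5}). Exact value: \left(-\frac{3}{2}\right) \cdot \left(\frac{9}{5}\right)^{-\frac{8}{5}}.

Structural cue: t_0 being -\frac{3}{2}, C(2k,k) (C = -3/2) equals 4^k (1/2)_k / k!.
Adjacent-term ratio: r(k) = -\frac{4}{5} * (k+\frac{8}{5}) / [(k+1)] - rational in k, leading ratio -\frac{4}{5}; with t_0 = -\frac{3}{2}, classification follows.


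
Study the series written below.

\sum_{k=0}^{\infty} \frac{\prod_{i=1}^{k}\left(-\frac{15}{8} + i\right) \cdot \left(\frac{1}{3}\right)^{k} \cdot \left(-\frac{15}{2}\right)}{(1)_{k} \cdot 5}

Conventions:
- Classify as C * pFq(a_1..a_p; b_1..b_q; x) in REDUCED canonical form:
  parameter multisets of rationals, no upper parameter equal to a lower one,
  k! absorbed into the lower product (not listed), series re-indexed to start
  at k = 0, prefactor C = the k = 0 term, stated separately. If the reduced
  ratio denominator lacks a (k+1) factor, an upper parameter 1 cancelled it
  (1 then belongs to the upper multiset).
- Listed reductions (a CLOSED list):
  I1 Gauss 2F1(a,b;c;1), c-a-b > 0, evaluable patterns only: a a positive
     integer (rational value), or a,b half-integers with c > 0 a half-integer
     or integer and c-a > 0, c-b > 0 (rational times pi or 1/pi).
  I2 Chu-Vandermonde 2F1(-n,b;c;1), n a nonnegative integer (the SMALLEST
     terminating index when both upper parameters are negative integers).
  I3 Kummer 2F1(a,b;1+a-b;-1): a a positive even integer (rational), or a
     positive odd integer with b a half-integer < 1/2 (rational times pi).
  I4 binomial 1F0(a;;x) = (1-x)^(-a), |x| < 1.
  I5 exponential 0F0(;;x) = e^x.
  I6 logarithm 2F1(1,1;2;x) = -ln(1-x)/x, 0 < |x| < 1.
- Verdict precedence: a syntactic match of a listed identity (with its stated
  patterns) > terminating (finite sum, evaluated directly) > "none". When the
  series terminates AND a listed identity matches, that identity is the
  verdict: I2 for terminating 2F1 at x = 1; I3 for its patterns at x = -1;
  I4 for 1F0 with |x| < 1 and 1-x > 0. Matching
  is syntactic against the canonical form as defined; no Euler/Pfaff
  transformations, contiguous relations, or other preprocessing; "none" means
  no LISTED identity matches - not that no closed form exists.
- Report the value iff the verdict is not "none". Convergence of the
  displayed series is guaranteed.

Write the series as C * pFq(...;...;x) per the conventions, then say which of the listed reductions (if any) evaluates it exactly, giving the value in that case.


x = \frac{1}{3} here; the reduced form reads 1F0, upper {-\frac{7}{8}}, lower {-}, C = -\frac{3}{2}. Verdict: this is binomial (I4) (the 1F0 binomial series: exponent 7/8, x = \frac{1}{3}). Its exact value is \left(-\frac{3}{2}\right) \cdot \left(\frac{2}{3}\right)^{\frac{7}{8}}.

First insight: x = \frac{1}{3} and the constant factors (prefactor -3/2) combine into one prefactor.
Adjacent-term ratio: r(k) = \frac{1}{3} * (k-\frac{7}{8}) / [(k+1)] ; factor over Q: parameters, x = \frac{1}{3}, and C = -\frac{3}{2}.


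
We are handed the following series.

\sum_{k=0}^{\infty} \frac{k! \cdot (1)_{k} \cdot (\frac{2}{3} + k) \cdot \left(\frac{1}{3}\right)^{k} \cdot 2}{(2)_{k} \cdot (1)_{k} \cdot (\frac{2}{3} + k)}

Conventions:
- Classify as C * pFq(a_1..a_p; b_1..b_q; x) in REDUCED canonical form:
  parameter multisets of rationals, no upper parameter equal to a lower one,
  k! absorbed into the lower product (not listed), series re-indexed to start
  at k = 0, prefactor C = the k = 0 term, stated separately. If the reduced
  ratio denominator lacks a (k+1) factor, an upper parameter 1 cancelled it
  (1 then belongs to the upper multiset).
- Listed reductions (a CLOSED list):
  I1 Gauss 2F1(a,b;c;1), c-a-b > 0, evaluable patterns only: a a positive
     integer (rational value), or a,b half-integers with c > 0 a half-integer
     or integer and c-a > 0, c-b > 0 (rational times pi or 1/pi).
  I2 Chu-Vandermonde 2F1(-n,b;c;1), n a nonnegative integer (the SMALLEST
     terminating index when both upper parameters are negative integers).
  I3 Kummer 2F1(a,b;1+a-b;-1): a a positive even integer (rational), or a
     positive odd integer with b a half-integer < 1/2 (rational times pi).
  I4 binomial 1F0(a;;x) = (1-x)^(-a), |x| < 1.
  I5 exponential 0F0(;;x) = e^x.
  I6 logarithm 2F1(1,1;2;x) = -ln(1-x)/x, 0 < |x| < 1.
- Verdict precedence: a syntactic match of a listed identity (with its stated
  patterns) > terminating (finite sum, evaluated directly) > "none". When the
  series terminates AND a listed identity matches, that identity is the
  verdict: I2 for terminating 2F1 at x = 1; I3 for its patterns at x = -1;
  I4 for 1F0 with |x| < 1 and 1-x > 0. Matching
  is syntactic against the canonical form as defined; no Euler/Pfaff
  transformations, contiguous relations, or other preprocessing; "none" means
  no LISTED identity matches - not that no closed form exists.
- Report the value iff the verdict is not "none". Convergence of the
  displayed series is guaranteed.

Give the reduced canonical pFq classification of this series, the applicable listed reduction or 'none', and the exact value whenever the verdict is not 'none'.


The series (x = \frac{1}{3}) is 2F1: upper {1, 1}, lower {2}, prefactor 2. Verdict: the I6 logarithm reduction applies (the logarithm: parameters (1,1;2), x = \frac{1}{3}). Value: \left(-6\right) \cdot \ln\left(\frac{2}{3}\right).

Key step: t_0 being 2, (1)_k (prefactor 2) is k! itself.
Step ratio: r(k) = \frac{1}{3} * (k+1) (k+1) / [(k+2) (k+1)] - rational in k, leading ratio \frac{1}{3}; with t_0 = 2, classification follows.


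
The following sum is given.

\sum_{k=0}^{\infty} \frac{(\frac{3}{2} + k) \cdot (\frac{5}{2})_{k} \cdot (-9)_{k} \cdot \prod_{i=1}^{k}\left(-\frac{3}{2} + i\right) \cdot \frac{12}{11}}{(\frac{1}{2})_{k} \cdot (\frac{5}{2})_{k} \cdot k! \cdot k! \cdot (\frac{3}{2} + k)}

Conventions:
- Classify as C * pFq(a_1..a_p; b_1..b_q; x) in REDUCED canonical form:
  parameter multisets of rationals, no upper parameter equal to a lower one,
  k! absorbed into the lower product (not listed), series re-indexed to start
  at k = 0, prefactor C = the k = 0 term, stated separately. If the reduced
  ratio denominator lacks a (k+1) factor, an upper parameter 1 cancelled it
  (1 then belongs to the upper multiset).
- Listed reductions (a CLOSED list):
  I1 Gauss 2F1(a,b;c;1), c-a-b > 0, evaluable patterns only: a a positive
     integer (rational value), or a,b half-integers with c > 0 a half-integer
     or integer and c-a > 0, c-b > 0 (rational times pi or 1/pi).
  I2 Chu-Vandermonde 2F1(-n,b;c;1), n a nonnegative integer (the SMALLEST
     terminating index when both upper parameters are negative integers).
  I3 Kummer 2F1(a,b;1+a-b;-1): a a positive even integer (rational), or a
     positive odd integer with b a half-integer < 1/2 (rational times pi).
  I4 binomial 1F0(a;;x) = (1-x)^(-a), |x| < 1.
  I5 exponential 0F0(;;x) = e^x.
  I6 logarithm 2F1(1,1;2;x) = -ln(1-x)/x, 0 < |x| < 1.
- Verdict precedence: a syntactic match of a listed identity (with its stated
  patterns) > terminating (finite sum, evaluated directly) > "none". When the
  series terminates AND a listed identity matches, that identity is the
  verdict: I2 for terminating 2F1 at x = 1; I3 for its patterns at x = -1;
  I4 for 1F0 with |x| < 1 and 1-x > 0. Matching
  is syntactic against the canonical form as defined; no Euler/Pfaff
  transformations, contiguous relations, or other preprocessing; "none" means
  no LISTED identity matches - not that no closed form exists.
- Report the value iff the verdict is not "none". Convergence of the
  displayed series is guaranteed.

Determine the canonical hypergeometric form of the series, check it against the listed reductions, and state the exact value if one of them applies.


x = 1 here; the reduced form reads 2F2, upper {-9, -\frac{1}{2}}, lower {\frac{1}{2}, 1}, C = \frac{12}{11}. Verdict: terminating at k = 9: the factor (-9)_k kills every later term; summing the 10 survivors is exact. Hence: \frac{13577775059}{2021619600}.

First insight: t_0 = \frac{12}{11} here, and the running product (C = 12/11) telescopes to a rising factorial.
Consecutive-term ratio: r(k) = 1 * (k-9) (k-\frac{1}{2}) / [(k+\frac{1}{2}) (k+1) (k+1)] - rational in k. x = 1; t_0 = \frac{12}{11}; negate the roots.


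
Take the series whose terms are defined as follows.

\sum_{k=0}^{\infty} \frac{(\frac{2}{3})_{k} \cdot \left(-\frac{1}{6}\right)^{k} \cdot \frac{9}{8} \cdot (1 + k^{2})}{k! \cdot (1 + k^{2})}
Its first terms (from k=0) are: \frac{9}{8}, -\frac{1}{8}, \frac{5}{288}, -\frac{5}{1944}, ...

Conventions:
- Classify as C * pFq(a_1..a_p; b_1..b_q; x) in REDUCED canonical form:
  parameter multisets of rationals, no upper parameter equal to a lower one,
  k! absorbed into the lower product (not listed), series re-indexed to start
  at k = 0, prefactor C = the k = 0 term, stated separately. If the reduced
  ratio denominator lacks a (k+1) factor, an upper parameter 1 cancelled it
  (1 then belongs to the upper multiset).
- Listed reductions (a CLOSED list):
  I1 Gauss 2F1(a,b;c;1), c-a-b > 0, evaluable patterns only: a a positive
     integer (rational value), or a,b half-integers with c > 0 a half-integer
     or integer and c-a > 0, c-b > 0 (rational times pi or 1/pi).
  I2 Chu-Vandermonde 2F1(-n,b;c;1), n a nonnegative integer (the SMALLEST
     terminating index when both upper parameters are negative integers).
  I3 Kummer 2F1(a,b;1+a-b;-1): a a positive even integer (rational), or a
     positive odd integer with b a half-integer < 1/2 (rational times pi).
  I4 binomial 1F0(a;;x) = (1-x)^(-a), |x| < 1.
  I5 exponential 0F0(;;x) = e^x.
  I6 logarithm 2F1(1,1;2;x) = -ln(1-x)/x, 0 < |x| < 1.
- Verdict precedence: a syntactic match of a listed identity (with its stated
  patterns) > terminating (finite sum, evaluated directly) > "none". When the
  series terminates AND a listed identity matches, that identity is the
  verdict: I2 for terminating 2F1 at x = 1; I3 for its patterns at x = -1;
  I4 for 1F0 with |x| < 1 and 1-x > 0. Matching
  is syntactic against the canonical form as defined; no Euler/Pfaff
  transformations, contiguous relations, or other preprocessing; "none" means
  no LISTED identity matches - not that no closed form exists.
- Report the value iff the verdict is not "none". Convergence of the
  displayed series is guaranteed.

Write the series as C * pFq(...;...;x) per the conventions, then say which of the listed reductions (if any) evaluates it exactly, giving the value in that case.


With C = \frac{9}{8}: the canonical form is 1F0(\frac{2}{3}; -; -\frac{1}{6}). Verdict: the I4 binomial reduction fires (the 1F0 binomial series: exponent -2/3, x = -\frac{1}{6}). Its exact value is \frac{9}{8} \cdot \left(\frac{7}{6}\right)^{-\frac{2}{3}}.

Key step: with t_0 = \frac{9}{8}, k^2 + 1 divides numerator and denominator alike; C = 9/8 after cancelling.
Consecutive-term ratio: r(k) = -\frac{1}{6} * (k+\frac{2}{3}) / [(k+1)] ; factor over Q: parameters, x = -\frac{1}{6}, and C = \frac{9}{8}.


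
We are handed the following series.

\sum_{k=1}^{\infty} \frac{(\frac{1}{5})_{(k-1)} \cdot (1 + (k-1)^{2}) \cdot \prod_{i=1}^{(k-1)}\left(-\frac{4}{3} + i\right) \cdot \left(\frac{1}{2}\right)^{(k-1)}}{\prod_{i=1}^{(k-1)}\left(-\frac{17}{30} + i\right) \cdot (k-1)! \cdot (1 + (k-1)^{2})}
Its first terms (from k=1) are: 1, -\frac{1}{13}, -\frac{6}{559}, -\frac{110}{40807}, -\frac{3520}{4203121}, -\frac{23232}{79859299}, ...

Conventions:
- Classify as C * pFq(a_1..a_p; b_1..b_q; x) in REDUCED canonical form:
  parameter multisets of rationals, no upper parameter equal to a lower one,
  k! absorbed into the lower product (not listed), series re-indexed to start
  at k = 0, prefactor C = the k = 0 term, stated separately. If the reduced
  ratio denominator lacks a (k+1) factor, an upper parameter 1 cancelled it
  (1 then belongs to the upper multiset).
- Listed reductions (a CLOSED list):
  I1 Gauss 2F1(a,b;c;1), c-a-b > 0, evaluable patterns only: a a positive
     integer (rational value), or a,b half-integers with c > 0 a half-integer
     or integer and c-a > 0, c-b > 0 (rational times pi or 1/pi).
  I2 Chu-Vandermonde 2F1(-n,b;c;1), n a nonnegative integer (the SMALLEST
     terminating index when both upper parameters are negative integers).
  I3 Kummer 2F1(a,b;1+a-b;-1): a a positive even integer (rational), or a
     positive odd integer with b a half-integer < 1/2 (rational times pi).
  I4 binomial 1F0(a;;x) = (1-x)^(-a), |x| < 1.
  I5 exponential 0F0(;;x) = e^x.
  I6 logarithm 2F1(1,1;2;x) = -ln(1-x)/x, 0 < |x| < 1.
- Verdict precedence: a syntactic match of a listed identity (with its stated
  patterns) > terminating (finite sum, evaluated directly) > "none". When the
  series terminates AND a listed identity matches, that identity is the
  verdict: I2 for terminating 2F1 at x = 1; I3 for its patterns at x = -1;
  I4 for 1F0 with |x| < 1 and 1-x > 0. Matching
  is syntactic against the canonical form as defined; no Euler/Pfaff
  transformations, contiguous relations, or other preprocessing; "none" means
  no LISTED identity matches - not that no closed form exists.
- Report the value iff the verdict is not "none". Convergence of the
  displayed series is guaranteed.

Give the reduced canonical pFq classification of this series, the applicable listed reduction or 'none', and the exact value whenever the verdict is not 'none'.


With C = 1: the canonical form is 2F1(-\frac{1}{3}, \frac{1}{5}; \frac{13}{30}; \frac{1}{2}). Verdict: none. No listed pattern accepts 2F1(-\frac{1}{3}, \frac{1}{5}; \frac{13}{30}; \frac{1}{2}).

Key step: from the first term 1: k^2 + 1 divides numerator and denominator alike; prefactor 1 after cancelling.
Term ratio: r(k) = \frac{1}{2} * (k-\frac{1}{3}) (k+\frac{1}{5}) / [(k+\frac{13}{30}) (k+1)] - rational; roots negated = parameters, x = \frac{1}{2}, C = 1.


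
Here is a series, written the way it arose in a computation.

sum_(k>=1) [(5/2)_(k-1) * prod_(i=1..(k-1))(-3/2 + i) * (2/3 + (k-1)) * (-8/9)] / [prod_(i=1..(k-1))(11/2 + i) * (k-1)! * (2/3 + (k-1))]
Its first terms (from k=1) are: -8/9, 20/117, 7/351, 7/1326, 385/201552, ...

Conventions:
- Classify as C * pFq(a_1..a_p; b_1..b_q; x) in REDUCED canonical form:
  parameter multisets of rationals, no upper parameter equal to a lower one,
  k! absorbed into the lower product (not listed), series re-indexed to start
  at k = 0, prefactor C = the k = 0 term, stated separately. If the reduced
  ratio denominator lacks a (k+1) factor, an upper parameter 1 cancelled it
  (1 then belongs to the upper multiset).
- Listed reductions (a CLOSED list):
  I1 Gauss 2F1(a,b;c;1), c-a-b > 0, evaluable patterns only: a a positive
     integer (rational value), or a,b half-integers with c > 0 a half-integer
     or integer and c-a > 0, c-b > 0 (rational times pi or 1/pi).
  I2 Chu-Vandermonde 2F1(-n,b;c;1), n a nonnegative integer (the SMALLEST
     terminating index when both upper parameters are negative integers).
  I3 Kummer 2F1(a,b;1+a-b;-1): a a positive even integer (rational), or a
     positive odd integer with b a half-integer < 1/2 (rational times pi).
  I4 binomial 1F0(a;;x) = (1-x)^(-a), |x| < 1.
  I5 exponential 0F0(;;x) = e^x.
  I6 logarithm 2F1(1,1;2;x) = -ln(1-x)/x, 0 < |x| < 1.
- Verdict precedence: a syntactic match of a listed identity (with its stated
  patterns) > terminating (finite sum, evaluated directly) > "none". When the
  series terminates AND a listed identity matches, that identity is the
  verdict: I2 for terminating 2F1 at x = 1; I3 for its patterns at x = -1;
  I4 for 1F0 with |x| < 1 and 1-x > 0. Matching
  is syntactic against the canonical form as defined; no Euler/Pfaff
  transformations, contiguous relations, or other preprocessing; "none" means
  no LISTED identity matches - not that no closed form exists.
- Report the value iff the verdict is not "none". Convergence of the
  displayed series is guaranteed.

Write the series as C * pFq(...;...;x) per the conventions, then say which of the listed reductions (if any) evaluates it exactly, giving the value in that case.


Reduced: x = 1, 2F1, upper = {-1/2, 5/2}, lower = {13/2}, C = -8/9. Verdict: Gauss's theorem I1 (half-integer case) fires (x = 1; upper {-1/2, 5/2} half-integers, c = 13/2 in the evaluable pattern). Hence: (-2695/12288) * pi.

Key step: x = 1 and the running product (prefactor -8/9) telescopes to a rising factorial.
Consecutive-term ratio: r(k) = 1 * (k-1/2) (k+5/2) / [(k+13/2) (k+1)] - rational; roots negated = parameters, x = 1, C = -8/9.


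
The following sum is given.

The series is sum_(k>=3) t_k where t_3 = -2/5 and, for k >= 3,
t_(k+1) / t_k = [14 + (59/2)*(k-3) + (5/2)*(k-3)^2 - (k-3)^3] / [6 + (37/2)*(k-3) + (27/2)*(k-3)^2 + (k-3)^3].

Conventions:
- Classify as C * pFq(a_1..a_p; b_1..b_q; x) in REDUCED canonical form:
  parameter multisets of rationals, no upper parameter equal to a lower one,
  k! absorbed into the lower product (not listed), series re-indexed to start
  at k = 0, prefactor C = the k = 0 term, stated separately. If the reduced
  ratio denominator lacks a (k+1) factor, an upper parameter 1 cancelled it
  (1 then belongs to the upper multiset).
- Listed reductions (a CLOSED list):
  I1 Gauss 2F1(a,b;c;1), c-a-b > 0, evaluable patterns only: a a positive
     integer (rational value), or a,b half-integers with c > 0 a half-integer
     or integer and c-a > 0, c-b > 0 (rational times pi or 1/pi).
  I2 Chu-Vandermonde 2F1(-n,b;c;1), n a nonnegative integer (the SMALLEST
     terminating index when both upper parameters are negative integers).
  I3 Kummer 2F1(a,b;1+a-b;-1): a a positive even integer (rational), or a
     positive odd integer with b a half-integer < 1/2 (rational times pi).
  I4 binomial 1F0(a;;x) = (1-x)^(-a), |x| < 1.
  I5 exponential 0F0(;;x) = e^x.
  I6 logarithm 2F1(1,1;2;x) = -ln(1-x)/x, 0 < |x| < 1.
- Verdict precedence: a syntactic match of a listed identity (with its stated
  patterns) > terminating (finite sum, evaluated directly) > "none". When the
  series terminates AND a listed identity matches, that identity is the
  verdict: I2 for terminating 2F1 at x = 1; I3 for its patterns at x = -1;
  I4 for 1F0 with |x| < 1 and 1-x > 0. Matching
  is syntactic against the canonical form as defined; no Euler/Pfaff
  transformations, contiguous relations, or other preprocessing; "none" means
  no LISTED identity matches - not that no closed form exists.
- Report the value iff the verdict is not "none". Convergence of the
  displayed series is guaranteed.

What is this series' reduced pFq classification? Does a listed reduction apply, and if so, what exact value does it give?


x = -1 here; the reduced form reads 2F1, upper {-7, 4}, lower {12}, C = -2/5. Verdict at x = -1: Kummer's theorem (I3) matches (x = -1; c = 12 equals 1+a-b for upper {-7, 4}: listed pattern). Its exact value is -11/3.

Structural cue: x = (-1) and the parameter 1/2 appears in both the upper and lower lists and cancels.
Ratio: r(k) = (-1) * (k-7) (k+4) / [(k+12) (k+1)] - rational; roots negated = parameters, x = (-1), C = -2/5.


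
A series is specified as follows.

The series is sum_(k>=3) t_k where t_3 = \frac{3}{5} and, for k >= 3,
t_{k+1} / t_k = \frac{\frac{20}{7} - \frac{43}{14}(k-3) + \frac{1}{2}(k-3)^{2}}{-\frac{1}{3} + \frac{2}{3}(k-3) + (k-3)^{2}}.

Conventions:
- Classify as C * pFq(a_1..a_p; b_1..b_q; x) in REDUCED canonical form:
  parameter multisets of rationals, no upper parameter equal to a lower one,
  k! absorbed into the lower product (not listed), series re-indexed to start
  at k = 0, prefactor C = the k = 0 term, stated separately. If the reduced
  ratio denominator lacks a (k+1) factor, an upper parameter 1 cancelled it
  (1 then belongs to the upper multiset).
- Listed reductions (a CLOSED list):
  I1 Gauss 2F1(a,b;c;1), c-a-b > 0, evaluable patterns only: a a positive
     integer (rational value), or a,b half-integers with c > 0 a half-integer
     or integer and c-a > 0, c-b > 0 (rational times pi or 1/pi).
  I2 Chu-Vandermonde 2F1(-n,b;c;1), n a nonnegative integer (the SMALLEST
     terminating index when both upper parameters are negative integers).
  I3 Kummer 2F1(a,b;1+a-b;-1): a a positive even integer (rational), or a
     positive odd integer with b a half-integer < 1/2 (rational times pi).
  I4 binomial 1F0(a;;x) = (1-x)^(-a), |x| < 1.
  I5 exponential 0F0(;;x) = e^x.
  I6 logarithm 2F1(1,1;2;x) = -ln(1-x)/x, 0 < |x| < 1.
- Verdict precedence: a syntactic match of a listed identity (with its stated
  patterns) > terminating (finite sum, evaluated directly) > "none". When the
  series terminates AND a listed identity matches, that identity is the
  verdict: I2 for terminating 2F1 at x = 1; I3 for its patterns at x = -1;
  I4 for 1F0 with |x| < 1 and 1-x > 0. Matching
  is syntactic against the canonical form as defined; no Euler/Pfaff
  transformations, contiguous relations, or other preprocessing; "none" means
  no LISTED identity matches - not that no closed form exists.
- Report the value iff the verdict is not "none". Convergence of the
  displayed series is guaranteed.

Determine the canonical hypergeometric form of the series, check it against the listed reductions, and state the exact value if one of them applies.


Reduced: x = \frac{1}{2}, 2F1, upper = {-5, -\frac{8}{7}}, lower = {-\frac{1}{3}}, C = \frac{3}{5}. Verdict: terminating - no listed pattern fits, but -5 in the upper list cuts the series at k = 5; direct evaluation. Exact value: -\frac{79970547}{14790160}.

The tell: from the first term \frac{3}{5}: factor the ratio over Q (C = 3/5, x = 1/2): negated roots = parameters.
Consecutive-term ratio: r(k) = \frac{1}{2} * (k-5) (k-\frac{8}{7}) / [(k-\frac{1}{3}) (k+1)] - rational in k. x = \frac{1}{2}; t_0 = \frac{3}{5}; negate the roots.


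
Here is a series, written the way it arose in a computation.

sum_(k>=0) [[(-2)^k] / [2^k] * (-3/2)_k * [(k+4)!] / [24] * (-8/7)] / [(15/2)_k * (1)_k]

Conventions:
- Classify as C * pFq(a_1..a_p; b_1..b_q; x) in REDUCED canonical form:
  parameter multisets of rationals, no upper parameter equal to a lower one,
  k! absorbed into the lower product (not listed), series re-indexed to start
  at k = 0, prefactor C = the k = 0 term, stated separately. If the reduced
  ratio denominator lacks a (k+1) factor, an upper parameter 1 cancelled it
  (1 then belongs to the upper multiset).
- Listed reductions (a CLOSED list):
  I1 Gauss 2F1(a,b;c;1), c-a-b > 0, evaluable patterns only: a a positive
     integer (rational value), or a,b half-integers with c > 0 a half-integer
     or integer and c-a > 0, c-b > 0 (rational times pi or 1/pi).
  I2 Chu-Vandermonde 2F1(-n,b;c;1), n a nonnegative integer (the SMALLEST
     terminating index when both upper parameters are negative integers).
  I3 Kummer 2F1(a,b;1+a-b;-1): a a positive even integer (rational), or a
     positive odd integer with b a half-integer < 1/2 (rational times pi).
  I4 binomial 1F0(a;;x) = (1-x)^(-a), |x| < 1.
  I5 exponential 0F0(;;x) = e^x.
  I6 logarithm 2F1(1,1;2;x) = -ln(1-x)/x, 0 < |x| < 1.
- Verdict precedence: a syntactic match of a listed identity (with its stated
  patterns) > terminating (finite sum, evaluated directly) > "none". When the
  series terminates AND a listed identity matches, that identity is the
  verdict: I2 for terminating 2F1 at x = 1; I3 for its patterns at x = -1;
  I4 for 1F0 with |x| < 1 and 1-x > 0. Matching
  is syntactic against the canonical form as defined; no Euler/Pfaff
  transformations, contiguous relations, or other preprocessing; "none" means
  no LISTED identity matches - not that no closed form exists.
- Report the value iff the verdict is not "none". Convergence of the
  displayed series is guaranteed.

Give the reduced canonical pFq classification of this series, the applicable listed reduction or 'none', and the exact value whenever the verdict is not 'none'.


x = -1 here; the reduced form reads 2F1, upper {-3/2, 5}, lower {15/2}, C = -8/7. Verdict: the Kummer evaluation I3 applies (x = -1; c = 15/2 equals 1+a-b for upper {-3/2, 5}: listed pattern). Hence: (-6435/8192) * pi.

Key step: t_0 = -8/7 here, and the factorial ratio (prefactor -8/7) (k+a-1)!/(a-1)! is a rising factorial (a)_k.
Term ratio: r(k) = (-1) * (k-3/2) (k+5) / [(k+15/2) (k+1)] ; factor over Q: parameters, x = (-1), and C = -8/7.
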